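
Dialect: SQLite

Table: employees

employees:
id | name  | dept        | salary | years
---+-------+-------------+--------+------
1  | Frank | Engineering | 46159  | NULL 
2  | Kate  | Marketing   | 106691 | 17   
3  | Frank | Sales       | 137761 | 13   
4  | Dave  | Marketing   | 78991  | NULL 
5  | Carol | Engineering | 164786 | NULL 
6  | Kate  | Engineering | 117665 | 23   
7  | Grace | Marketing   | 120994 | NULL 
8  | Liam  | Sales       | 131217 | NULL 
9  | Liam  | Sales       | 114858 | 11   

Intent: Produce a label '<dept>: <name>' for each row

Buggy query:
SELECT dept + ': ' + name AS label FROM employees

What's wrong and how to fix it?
Bug: '+' is numeric addition; on text columns SQLite converts them to 0 instead of concatenating

Fix: Use the || operator for string concatenation

Corrected query:
SELECT dept || ': ' || name AS label FROM employees

Result:
label             
------------------
Engineering: Frank
Marketing: Kate   
Sales: Frank      
Marketing: Dave   
Engineering: Carol
Engineering: Kate 
Marketing: Grace  
Sales: Liam       
Sales: Liam       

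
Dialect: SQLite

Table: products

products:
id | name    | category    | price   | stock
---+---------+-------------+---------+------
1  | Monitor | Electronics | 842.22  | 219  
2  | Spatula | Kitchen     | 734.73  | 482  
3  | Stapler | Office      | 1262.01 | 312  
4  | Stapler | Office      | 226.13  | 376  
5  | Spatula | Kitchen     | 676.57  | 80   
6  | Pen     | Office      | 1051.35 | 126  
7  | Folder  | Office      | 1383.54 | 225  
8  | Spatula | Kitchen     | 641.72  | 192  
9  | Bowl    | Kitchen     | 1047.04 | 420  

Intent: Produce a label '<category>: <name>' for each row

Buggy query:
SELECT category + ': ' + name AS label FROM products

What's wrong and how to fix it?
Bug: SQLite uses || for string concatenation; + coerces text to numbers (yielding 0)

Fix: Replace + with || to concatenate text

Corrected query:
SELECT category || ': ' || name AS label FROM products

Result:
label               
--------------------
Electronics: Monitor
Kitchen: Spatula    
Office: Stapler     
Office: Stapler     
Kitchen: Spatula    
Office: Pen         
Office: Folder      
Kitchen: Spatula    
Kitchen: Bowl       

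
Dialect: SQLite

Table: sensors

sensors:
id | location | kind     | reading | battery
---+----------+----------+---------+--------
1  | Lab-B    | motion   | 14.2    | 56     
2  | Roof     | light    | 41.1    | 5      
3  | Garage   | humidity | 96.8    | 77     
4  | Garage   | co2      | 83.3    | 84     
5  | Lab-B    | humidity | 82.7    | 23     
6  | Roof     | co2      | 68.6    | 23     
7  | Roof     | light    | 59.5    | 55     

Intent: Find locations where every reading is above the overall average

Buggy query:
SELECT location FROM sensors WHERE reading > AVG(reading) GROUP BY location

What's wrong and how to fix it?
Bug: WHERE evaluates per row before aggregation, so AVG() is unavailable

Fix: Use a subquery for AVG and a HAVING MIN(...) filter so the condition holds for every row in the group

Corrected query:
SELECT location FROM sensors GROUP BY location HAVING MIN(reading) > (SELECT AVG(reading) FROM sensors)

Result:
location
--------
Garage  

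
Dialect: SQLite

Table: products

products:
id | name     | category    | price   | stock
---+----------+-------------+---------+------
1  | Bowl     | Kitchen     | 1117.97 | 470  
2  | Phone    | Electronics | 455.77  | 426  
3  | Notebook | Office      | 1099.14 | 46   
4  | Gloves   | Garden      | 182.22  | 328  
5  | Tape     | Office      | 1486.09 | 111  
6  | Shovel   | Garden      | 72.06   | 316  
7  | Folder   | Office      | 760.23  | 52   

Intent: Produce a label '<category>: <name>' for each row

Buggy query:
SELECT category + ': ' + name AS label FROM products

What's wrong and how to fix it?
Bug: '+' is numeric addition; on text columns SQLite converts them to 0 instead of concatenating

Fix: Replace + with || to concatenate text

Corrected query:
SELECT category || ': ' || name AS label FROM products

Result:
label             
------------------
Kitchen: Bowl     
Electronics: Phone
Office: Notebook  
Garden: Gloves    
Office: Tape      
Garden: Shovel    
Office: Folder    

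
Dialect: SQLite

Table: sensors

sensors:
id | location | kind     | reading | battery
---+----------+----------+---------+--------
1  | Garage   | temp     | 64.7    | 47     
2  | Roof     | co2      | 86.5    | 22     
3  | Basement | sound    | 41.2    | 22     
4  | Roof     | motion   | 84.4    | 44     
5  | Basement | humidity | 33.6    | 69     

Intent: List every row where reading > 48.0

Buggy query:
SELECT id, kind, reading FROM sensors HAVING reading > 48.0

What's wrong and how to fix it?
Bug: HAVING filters the output of aggregation, but this query has no GROUP BY and no aggregate functions, so SQLite rejects it (HAVING clause on a non-aggregate query); the condition here is per row

Fix: Use WHERE for row-level filtering

Corrected query:
SELECT id, kind, reading FROM sensors WHERE reading > 48.0

Result:
id | kind   | reading
---+--------+--------
1  | temp   | 64.7   
2  | co2    | 86.5   
4  | motion | 84.4   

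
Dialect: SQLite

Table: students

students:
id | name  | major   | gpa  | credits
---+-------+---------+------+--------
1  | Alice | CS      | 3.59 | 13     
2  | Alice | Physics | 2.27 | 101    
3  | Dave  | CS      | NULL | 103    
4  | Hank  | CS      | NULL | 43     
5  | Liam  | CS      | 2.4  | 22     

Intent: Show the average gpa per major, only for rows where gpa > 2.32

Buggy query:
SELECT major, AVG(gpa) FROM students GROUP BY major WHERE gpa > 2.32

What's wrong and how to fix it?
Bug: Row-level WHERE must come before GROUP BY in the clause order

Fix: Move the WHERE clause before GROUP BY

Corrected query:
SELECT major, AVG(gpa) FROM students WHERE gpa > 2.32 GROUP BY major

Result:
major | AVG(gpa)
------+---------
CS    | 2.995   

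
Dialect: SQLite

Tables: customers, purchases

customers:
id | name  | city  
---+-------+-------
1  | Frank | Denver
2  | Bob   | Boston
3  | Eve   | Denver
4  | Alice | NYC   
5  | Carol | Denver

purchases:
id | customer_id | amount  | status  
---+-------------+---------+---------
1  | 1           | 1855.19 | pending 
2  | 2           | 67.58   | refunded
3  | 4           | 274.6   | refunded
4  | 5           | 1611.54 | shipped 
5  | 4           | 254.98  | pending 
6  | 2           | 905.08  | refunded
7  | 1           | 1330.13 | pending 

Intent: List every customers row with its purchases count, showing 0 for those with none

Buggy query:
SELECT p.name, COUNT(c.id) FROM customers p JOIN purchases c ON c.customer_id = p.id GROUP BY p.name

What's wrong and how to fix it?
Bug: INNER JOIN drops customers rows that have no matching purchases rows

Fix: Switch to LEFT JOIN to retain unmatched parent rows

Corrected query:
SELECT p.name, COUNT(c.id) FROM customers p LEFT JOIN purchases c ON c.customer_id = p.id GROUP BY p.name

Result:
name  | COUNT(c.id)
------+------------
Alice | 2          
Bob   | 2          
Carol | 1          
Eve   | 0          
Frank | 2          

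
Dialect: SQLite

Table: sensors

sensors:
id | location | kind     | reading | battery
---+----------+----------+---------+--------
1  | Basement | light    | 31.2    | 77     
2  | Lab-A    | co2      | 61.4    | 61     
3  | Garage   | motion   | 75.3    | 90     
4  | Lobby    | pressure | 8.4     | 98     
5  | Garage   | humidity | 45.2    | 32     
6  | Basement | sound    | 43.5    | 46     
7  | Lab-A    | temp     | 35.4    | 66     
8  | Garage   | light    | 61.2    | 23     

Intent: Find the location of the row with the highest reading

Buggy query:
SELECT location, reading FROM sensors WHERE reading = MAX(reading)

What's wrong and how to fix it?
Bug: WHERE is evaluated per row; an aggregate over the whole table isn't defined there

Fix: Wrap MAX in a scalar subquery so WHERE compares against a single value

Corrected query:
SELECT location, reading FROM sensors WHERE reading = (SELECT MAX(reading) FROM sensors)

Result:
location | reading
---------+--------
Garage   | 75.3   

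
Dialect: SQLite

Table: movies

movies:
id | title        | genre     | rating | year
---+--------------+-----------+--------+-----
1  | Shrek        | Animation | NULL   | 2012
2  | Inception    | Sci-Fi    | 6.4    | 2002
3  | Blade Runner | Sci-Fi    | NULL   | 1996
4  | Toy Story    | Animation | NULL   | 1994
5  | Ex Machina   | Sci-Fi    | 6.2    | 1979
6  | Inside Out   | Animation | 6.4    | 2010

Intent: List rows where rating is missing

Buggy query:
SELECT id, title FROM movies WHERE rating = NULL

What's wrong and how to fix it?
Bug: Comparing to NULL with '=' never matches; NULL = NULL is unknown, not true

Fix: Use IS NULL to test for NULL

Corrected query:
SELECT id, title FROM movies WHERE rating IS NULL

Result:
id | title       
---+-------------
1  | Shrek       
3  | Blade Runner
4  | Toy Story   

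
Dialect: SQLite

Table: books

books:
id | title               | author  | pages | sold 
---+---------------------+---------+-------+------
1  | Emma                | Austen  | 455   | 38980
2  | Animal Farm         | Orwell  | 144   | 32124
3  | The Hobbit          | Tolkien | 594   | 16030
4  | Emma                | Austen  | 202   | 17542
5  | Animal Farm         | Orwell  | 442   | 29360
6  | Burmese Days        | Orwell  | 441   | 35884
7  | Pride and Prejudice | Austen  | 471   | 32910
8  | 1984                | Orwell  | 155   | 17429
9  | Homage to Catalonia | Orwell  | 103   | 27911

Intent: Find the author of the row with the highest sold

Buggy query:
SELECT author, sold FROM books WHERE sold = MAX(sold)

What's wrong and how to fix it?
Bug: WHERE is evaluated per row; an aggregate over the whole table isn't defined there

Fix: Wrap MAX in a scalar subquery so WHERE compares against a single value

Corrected query:
SELECT author, sold FROM books WHERE sold = (SELECT MAX(sold) FROM books)

Result:
author | sold 
-------+------
Austen | 38980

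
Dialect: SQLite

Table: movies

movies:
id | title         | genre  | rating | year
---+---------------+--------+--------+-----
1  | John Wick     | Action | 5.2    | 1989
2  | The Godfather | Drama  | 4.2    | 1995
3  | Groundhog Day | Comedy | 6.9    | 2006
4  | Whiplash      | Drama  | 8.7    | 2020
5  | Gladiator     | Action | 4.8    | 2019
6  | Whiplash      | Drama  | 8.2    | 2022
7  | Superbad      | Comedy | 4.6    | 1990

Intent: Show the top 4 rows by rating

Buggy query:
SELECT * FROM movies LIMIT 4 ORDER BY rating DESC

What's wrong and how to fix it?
Bug: LIMIT must come after ORDER BY

Fix: Sort with ORDER BY, then apply LIMIT

Corrected query:
SELECT * FROM movies ORDER BY rating DESC LIMIT 4

Result:
id | title         | genre  | rating | year
---+---------------+--------+--------+-----
4  | Whiplash      | Drama  | 8.7    | 2020
6  | Whiplash      | Drama  | 8.2    | 2022
3  | Groundhog Day | Comedy | 6.9    | 2006
1  | John Wick     | Action | 5.2    | 1989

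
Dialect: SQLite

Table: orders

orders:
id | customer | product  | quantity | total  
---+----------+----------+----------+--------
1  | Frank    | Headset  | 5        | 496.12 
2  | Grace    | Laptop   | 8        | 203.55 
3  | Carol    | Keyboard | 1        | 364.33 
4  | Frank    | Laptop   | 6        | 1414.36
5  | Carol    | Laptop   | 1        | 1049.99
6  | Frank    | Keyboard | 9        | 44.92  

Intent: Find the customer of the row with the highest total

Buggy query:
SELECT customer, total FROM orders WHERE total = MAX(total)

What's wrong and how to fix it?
Bug: WHERE is evaluated per row; an aggregate over the whole table isn't defined there

Fix: Wrap MAX in a scalar subquery so WHERE compares against a single value

Corrected query:
SELECT customer, total FROM orders WHERE total = (SELECT MAX(total) FROM orders)

Result:
customer | total  
---------+--------
Frank    | 1414.36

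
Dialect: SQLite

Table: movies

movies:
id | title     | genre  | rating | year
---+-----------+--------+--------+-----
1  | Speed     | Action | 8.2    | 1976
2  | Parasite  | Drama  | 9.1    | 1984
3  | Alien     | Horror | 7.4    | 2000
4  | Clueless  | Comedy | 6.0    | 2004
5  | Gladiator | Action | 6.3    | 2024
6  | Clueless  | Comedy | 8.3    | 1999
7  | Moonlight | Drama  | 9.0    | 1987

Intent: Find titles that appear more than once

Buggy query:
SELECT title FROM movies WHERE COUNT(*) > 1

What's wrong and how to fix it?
Bug: WHERE can't reference COUNT(*); aggregates are computed after WHERE

Fix: GROUP BY title, then filter groups with HAVING COUNT(*) > 1

Corrected query:
SELECT title FROM movies GROUP BY title HAVING COUNT(*) > 1

Result:
title   
--------
Clueless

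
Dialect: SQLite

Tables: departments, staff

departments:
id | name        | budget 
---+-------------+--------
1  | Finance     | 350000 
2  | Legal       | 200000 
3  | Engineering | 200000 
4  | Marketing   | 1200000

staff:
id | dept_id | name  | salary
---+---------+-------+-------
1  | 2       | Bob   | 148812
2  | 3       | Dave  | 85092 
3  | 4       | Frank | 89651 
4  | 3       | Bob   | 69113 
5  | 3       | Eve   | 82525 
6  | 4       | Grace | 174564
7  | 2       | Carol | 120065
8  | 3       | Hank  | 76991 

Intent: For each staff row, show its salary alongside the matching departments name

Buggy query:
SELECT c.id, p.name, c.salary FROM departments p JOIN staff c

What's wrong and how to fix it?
Bug: JOIN with no ON clause produces a cartesian product; every staff row pairs with every departments row

Fix: Specify the join condition linking the foreign key to the parent id

Corrected query:
SELECT c.id, p.name, c.salary FROM departments p JOIN staff c ON c.dept_id = p.id

Result:
id | name        | salary
---+-------------+-------
1  | Legal       | 148812
2  | Engineering | 85092 
3  | Marketing   | 89651 
4  | Engineering | 69113 
5  | Engineering | 82525 
6  | Marketing   | 174564
7  | Legal       | 120065
8  | Engineering | 76991 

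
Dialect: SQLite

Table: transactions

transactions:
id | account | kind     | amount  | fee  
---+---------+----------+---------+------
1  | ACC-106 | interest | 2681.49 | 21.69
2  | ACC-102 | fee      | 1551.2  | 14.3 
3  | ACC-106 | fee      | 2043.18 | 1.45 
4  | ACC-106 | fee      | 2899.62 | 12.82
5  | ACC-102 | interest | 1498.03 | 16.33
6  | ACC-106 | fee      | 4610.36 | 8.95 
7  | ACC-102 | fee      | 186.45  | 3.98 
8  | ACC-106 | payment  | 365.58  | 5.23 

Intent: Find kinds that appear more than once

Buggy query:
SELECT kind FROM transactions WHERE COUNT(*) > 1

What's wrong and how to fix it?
Bug: COUNT(*) is an aggregate and cannot be used in WHERE

Fix: GROUP BY kind, then filter groups with HAVING COUNT(*) > 1

Corrected query:
SELECT kind FROM transactions GROUP BY kind HAVING COUNT(*) > 1

Result:
kind    
--------
fee     
interest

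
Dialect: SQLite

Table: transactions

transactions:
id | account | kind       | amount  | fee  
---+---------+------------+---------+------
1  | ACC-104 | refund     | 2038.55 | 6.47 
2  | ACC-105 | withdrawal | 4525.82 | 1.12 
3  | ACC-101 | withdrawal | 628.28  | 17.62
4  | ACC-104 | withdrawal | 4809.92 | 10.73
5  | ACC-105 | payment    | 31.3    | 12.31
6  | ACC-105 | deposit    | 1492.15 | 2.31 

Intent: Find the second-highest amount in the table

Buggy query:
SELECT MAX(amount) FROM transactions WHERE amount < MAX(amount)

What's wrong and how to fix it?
Bug: MAX(amount) on the right of the comparison is an aggregate-in-WHERE error

Fix: Compute the overall MAX in a subquery, then take MAX of rows below it

Corrected query:
SELECT MAX(amount) FROM transactions WHERE amount < (SELECT MAX(amount) FROM transactions)

Result:
MAX(amount)
-----------
4525.82    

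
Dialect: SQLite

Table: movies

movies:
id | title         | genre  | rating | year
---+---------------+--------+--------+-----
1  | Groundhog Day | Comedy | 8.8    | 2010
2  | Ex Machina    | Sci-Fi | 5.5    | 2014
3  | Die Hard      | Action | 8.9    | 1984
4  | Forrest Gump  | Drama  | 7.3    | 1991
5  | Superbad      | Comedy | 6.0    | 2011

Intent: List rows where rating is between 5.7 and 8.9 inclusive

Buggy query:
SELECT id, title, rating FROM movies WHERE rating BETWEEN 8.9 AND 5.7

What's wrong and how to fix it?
Bug: The bounds are reversed; BETWEEN a AND b requires a <= b to match anything

Fix: Write BETWEEN 5.7 AND 8.9

Corrected query:
SELECT id, title, rating FROM movies WHERE rating BETWEEN 5.7 AND 8.9

Result:
id | title         | rating
---+---------------+-------
1  | Groundhog Day | 8.8   
3  | Die Hard      | 8.9   
4  | Forrest Gump  | 7.3   
5  | Superbad      | 6     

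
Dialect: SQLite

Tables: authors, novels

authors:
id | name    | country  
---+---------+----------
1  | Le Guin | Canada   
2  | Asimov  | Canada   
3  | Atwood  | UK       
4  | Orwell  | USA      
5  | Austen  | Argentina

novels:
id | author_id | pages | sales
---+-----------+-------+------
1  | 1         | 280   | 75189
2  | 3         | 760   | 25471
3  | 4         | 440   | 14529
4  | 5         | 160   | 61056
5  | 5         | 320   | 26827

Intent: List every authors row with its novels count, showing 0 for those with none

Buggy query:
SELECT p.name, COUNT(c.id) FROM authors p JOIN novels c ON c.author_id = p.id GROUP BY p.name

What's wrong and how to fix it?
Bug: INNER JOIN drops authors rows that have no matching novels rows

Fix: Use LEFT JOIN so parents without children still appear (COUNT(c.id) gives 0)

Corrected query:
SELECT p.name, COUNT(c.id) FROM authors p LEFT JOIN novels c ON c.author_id = p.id GROUP BY p.name

Result:
name    | COUNT(c.id)
--------+------------
Asimov  | 0          
Atwood  | 1          
Austen  | 2          
Le Guin | 1          
Orwell  | 1          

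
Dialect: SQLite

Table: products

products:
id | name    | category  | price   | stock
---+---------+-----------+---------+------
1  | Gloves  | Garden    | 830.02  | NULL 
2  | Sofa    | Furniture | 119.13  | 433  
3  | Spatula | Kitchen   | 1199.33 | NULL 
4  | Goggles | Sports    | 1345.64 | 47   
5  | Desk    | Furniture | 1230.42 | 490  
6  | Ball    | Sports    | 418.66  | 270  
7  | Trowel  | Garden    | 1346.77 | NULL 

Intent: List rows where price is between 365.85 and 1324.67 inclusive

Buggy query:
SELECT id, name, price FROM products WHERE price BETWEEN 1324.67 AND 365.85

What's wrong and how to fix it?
Bug: BETWEEN expects the lower bound first; with 1324.67 AND 365.85 the range is empty

Fix: Swap the bounds so the smaller value comes first

Corrected query:
SELECT id, name, price FROM products WHERE price BETWEEN 365.85 AND 1324.67

Result:
id | name    | price  
---+---------+--------
1  | Gloves  | 830.02 
3  | Spatula | 1199.33
5  | Desk    | 1230.42
6  | Ball    | 418.66 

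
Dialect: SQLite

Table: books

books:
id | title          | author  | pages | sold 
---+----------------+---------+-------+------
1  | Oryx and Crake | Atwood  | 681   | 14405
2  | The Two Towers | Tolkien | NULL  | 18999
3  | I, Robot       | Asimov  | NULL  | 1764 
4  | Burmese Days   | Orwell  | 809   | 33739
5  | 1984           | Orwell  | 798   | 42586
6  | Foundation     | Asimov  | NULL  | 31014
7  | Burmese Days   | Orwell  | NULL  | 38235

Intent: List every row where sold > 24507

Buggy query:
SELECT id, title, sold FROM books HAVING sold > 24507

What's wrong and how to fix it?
Bug: HAVING filters the output of aggregation, but this query has no GROUP BY and no aggregate functions, so SQLite rejects it (HAVING clause on a non-aggregate query); the condition here is per row

Fix: Replace HAVING with WHERE since the condition applies to individual rows

Corrected query:
SELECT id, title, sold FROM books WHERE sold > 24507

Result:
id | title        | sold 
---+--------------+------
4  | Burmese Days | 33739
5  | 1984         | 42586
6  | Foundation   | 31014
7  | Burmese Days | 38235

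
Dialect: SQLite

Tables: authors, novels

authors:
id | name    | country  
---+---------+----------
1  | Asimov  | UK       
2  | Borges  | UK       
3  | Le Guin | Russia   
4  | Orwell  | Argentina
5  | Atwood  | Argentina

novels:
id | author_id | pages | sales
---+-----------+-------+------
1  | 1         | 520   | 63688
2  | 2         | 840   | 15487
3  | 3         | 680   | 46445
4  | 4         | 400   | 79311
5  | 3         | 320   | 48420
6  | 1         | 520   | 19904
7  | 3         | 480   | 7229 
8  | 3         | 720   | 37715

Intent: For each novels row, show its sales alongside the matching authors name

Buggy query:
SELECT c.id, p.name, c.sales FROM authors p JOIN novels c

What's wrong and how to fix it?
Bug: JOIN with no ON clause produces a cartesian product; every novels row pairs with every authors row

Fix: Add ON c.author_id = p.id to the JOIN

Corrected query:
SELECT c.id, p.name, c.sales FROM authors p JOIN novels c ON c.author_id = p.id

Result:
id | name    | sales
---+---------+------
1  | Asimov  | 63688
2  | Borges  | 15487
3  | Le Guin | 46445
4  | Orwell  | 79311
5  | Le Guin | 48420
6  | Asimov  | 19904
7  | Le Guin | 7229 
8  | Le Guin | 37715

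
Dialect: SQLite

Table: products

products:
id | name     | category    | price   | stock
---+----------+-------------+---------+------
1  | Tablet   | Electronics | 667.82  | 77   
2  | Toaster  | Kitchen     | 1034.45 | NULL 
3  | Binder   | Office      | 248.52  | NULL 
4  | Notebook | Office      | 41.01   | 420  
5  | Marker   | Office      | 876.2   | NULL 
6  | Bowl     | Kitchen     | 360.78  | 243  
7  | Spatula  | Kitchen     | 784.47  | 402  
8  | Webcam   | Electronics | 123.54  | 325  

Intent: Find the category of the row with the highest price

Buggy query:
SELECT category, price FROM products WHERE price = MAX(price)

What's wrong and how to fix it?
Bug: MAX(price) is an aggregate and cannot be used directly in WHERE

Fix: Wrap MAX in a scalar subquery so WHERE compares against a single value

Corrected query:
SELECT category, price FROM products WHERE price = (SELECT MAX(price) FROM products)

Result:
category | price  
---------+--------
Kitchen  | 1034.45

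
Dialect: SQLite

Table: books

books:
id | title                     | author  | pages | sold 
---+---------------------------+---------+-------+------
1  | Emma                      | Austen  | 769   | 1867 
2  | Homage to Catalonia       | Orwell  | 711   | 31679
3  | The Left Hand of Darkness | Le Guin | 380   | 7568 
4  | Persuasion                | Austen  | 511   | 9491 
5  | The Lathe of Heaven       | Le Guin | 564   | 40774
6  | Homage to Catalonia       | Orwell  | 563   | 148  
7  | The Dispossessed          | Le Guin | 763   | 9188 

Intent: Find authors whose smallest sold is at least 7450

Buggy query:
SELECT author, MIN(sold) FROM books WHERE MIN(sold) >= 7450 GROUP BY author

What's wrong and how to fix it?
Bug: MIN() in WHERE is a misuse of aggregate

Fix: Use HAVING for the per-group MIN condition

Corrected query:
SELECT author, MIN(sold) FROM books GROUP BY author HAVING MIN(sold) >= 7450

Result:
author  | MIN(sold)
--------+----------
Le Guin | 7568     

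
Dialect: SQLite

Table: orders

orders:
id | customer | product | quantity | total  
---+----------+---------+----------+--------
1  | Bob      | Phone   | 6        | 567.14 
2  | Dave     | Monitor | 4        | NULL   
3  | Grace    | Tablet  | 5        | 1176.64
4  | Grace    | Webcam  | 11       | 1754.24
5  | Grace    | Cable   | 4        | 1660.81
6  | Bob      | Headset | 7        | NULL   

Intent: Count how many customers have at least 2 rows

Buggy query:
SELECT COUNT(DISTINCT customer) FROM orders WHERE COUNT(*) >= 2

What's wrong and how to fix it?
Bug: WHERE filters individual rows, not groups, so a group-level COUNT is invalid there

Fix: Use a subquery that GROUPs and filters with HAVING, then count its rows

Corrected query:
SELECT COUNT(*) FROM (SELECT customer FROM orders GROUP BY customer HAVING COUNT(*) >= 2)

Result:
COUNT(*)
--------
2       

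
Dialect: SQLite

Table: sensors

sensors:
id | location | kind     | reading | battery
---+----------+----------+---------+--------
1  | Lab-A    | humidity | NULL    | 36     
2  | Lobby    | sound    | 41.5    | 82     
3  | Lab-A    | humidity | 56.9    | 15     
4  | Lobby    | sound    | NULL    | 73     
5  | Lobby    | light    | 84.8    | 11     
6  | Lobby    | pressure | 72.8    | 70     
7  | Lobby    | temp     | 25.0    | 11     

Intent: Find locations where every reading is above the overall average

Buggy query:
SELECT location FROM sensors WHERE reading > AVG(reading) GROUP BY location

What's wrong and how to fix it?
Bug: WHERE evaluates per row before aggregation, so AVG() is unavailable

Fix: Compute the overall average in a scalar subquery and compare each group's MIN against it in HAVING

Corrected query:
SELECT location FROM sensors GROUP BY location HAVING MIN(reading) > (SELECT AVG(reading) FROM sensors)

Result:
location
--------
Lab-A   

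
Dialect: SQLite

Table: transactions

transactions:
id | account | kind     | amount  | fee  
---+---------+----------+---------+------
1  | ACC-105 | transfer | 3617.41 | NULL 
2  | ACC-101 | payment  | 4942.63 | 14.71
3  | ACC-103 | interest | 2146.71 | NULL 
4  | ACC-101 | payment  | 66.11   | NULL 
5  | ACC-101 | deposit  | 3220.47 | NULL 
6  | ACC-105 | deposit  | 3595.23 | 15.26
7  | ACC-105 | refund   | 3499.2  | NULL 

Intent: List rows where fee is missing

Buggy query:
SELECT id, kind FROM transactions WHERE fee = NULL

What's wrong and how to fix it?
Bug: Comparing to NULL with '=' never matches; NULL = NULL is unknown, not true

Fix: Use IS NULL to test for NULL

Corrected query:
SELECT id, kind FROM transactions WHERE fee IS NULL

Result:
id | kind    
---+---------
1  | transfer
3  | interest
4  | payment 
5  | deposit 
7  | refund  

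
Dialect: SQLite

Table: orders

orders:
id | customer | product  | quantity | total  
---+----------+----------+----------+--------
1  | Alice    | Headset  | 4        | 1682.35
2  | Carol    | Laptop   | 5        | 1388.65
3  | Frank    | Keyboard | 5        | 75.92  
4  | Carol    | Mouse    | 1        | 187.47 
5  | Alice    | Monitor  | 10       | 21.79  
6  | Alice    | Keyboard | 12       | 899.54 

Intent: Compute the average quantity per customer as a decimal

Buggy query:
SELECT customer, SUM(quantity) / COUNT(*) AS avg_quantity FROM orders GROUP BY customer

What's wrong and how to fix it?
Bug: SUM(quantity) and COUNT(*) are both integers; the division truncates the fractional part

Fix: Cast one side to REAL so the division keeps the fractional part

Corrected query:
SELECT customer, SUM(quantity) * 1.0 / COUNT(*) AS avg_quantity FROM orders GROUP BY customer

Result:
customer | avg_quantity
---------+-------------
Alice    | 8.666667    
Carol    | 3           
Frank    | 5           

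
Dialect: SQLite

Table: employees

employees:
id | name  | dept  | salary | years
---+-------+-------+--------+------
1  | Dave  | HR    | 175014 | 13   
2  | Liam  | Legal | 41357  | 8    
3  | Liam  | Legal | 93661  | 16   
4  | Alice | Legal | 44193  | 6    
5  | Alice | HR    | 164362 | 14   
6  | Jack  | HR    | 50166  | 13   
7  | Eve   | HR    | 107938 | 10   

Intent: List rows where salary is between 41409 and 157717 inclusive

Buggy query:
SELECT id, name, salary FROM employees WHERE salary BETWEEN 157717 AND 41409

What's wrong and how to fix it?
Bug: BETWEEN expects the lower bound first; with 157717 AND 41409 the range is empty

Fix: Swap the bounds so the smaller value comes first

Corrected query:
SELECT id, name, salary FROM employees WHERE salary BETWEEN 41409 AND 157717

Result:
id | name  | salary
---+-------+-------
3  | Liam  | 93661 
4  | Alice | 44193 
6  | Jack  | 50166 
7  | Eve   | 107938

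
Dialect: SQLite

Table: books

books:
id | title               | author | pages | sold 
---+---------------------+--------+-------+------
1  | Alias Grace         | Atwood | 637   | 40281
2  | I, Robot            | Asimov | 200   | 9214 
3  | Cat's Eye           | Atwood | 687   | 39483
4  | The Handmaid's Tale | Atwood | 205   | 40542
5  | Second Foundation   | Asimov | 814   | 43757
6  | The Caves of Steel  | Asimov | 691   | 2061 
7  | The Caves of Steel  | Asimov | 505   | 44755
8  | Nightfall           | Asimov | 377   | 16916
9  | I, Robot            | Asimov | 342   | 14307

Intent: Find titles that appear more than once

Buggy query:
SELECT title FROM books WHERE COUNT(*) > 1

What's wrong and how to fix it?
Bug: COUNT(*) is an aggregate and cannot be used in WHERE

Fix: GROUP BY title, then filter groups with HAVING COUNT(*) > 1

Corrected query:
SELECT title FROM books GROUP BY title HAVING COUNT(*) > 1

Result:
title             
------------------
I, Robot          
The Caves of Steel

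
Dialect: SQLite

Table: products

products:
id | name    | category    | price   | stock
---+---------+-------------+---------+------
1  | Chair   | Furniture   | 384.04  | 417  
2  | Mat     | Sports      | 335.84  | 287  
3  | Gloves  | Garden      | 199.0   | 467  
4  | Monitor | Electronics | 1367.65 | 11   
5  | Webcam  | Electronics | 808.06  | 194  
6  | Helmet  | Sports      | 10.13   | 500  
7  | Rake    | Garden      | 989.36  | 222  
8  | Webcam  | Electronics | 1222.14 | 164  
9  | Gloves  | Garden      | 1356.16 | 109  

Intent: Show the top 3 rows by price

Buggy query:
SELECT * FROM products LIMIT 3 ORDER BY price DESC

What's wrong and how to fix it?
Bug: LIMIT must come after ORDER BY

Fix: Swap the clauses: ORDER BY first, then LIMIT

Corrected query:
SELECT * FROM products ORDER BY price DESC LIMIT 3

Result:
id | name    | category    | price   | stock
---+---------+-------------+---------+------
4  | Monitor | Electronics | 1367.65 | 11   
9  | Gloves  | Garden      | 1356.16 | 109  
8  | Webcam  | Electronics | 1222.14 | 164  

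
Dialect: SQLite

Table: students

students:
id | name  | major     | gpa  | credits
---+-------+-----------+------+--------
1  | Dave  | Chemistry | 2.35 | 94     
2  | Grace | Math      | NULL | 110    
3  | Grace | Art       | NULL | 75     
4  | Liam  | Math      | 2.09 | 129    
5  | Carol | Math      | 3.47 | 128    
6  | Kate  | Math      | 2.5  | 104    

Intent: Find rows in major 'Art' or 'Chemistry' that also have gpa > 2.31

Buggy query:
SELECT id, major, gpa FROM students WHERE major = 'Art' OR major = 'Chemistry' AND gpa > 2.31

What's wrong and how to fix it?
Bug: AND binds tighter than OR, so this parses as major = 'Art' OR (major = 'Chemistry' AND gpa > 2.31)

Fix: Add parentheses around the OR so the AND applies to both alternatives

Corrected query:
SELECT id, major, gpa FROM students WHERE (major = 'Art' OR major = 'Chemistry') AND gpa > 2.31

Result:
id | major     | gpa 
---+-----------+-----
1  | Chemistry | 2.35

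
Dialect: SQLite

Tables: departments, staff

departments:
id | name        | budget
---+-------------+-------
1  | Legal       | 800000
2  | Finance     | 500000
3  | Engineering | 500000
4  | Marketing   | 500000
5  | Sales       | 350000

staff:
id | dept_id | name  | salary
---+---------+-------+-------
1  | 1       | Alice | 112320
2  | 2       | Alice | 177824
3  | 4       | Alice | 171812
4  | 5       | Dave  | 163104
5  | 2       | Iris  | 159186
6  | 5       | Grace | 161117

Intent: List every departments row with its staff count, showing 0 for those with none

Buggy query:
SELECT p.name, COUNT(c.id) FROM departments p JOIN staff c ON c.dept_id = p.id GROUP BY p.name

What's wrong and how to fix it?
Bug: INNER JOIN drops departments rows that have no matching staff rows

Fix: Use LEFT JOIN so parents without children still appear (COUNT(c.id) gives 0)

Corrected query:
SELECT p.name, COUNT(c.id) FROM departments p LEFT JOIN staff c ON c.dept_id = p.id GROUP BY p.name

Result:
name        | COUNT(c.id)
------------+------------
Engineering | 0          
Finance     | 2          
Legal       | 1          
Marketing   | 1          
Sales       | 2          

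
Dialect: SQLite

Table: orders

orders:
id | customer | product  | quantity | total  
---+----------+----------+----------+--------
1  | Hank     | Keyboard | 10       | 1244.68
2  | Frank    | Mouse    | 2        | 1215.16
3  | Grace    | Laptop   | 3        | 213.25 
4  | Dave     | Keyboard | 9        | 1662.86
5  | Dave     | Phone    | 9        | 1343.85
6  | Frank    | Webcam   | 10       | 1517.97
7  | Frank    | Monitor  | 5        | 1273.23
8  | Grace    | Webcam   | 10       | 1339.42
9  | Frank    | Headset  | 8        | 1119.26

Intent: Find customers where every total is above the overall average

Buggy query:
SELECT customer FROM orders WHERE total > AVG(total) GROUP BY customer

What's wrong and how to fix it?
Bug: AVG() is an aggregate; it can't sit directly in WHERE

Fix: Compute the overall average in a scalar subquery and compare each group's MIN against it in HAVING

Corrected query:
SELECT customer FROM orders GROUP BY customer HAVING MIN(total) > (SELECT AVG(total) FROM orders)

Result:
customer
--------
Dave    
Hank    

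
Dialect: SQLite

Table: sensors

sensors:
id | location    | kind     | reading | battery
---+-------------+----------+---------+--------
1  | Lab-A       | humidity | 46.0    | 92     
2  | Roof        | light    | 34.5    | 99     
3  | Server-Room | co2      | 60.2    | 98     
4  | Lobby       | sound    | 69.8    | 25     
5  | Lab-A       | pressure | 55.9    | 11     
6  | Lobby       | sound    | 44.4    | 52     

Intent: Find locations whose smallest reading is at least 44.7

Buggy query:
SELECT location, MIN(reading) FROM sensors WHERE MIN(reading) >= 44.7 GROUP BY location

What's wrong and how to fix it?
Bug: MIN() in WHERE is a misuse of aggregate

Fix: Use HAVING for the per-group MIN condition

Corrected query:
SELECT location, MIN(reading) FROM sensors GROUP BY location HAVING MIN(reading) >= 44.7

Result:
location    | MIN(reading)
------------+-------------
Lab-A       | 46          
Server-Room | 60.2        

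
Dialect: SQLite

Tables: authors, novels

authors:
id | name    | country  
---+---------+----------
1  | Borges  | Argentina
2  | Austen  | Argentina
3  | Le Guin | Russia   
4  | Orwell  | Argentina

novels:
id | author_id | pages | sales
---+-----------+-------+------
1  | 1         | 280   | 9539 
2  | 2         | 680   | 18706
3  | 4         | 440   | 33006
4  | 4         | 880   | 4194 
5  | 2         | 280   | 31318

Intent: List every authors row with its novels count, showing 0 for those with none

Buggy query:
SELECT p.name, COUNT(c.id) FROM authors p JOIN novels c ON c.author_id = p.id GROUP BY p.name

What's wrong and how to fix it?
Bug: INNER JOIN drops authors rows that have no matching novels rows

Fix: Use LEFT JOIN so parents without children still appear (COUNT(c.id) gives 0)

Corrected query:
SELECT p.name, COUNT(c.id) FROM authors p LEFT JOIN novels c ON c.author_id = p.id GROUP BY p.name

Result:
name    | COUNT(c.id)
--------+------------
Austen  | 2          
Borges  | 1          
Le Guin | 0          
Orwell  | 2          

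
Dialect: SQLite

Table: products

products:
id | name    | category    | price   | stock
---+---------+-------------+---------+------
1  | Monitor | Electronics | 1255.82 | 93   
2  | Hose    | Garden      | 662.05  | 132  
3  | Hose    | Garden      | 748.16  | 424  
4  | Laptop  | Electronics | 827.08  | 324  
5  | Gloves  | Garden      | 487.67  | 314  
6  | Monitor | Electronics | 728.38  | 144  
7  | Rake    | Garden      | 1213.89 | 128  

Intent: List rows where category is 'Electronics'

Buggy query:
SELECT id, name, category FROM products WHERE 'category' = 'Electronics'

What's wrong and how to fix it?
Bug: 'category' in single quotes is a string literal, not the column; the comparison is literal-vs-literal and never true

Fix: Remove the quotes around the column name (or use double quotes for an identifier)

Corrected query:
SELECT id, name, category FROM products WHERE category = 'Electronics'

Result:
id | name    | category   
---+---------+------------
1  | Monitor | Electronics
4  | Laptop  | Electronics
6  | Monitor | Electronics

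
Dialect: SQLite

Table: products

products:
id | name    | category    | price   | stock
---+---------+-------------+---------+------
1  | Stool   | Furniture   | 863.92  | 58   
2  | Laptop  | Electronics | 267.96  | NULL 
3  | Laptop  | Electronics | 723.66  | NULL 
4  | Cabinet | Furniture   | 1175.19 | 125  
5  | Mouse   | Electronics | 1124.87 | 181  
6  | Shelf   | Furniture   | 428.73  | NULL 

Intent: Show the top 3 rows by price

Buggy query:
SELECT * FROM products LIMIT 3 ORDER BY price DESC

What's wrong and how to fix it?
Bug: ORDER BY cannot follow LIMIT; LIMIT is the final clause

Fix: Sort with ORDER BY, then apply LIMIT

Corrected query:
SELECT * FROM products ORDER BY price DESC LIMIT 3

Result:
id | name    | category    | price   | stock
---+---------+-------------+---------+------
4  | Cabinet | Furniture   | 1175.19 | 125  
5  | Mouse   | Electronics | 1124.87 | 181  
1  | Stool   | Furniture   | 863.92  | 58   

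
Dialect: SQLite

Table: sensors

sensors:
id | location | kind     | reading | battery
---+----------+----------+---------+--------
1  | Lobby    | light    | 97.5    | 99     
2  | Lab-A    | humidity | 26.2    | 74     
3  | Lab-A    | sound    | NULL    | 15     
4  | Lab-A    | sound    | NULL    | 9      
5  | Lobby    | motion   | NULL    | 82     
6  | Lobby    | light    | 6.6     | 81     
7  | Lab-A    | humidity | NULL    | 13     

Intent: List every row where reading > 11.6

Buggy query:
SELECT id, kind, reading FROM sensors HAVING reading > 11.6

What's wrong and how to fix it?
Bug: HAVING filters the output of aggregation, but this query has no GROUP BY and no aggregate functions, so SQLite rejects it (HAVING clause on a non-aggregate query); the condition here is per row

Fix: Use WHERE for row-level filtering

Corrected query:
SELECT id, kind, reading FROM sensors WHERE reading > 11.6

Result:
id | kind     | reading
---+----------+--------
1  | light    | 97.5   
2  | humidity | 26.2   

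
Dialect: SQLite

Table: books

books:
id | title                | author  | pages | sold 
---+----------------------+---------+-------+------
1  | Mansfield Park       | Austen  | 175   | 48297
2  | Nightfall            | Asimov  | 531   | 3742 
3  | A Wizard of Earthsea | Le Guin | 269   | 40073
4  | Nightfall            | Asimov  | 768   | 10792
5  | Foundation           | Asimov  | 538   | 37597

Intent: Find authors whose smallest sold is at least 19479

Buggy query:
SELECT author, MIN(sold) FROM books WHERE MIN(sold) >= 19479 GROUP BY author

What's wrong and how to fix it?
Bug: Aggregates like MIN are computed per group after WHERE runs

Fix: Replace WHERE with HAVING after the GROUP BY

Corrected query:
SELECT author, MIN(sold) FROM books GROUP BY author HAVING MIN(sold) >= 19479

Result:
author  | MIN(sold)
--------+----------
Austen  | 48297    
Le Guin | 40073    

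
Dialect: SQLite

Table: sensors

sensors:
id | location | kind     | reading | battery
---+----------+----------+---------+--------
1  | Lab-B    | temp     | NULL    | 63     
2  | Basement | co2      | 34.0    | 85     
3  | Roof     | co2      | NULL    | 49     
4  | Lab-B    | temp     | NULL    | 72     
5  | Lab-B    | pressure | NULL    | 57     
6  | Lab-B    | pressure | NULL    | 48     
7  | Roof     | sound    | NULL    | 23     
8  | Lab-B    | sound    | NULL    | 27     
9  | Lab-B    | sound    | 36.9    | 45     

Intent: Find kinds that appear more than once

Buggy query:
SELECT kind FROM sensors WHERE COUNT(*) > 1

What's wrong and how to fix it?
Bug: WHERE can't reference COUNT(*); aggregates are computed after WHERE

Fix: Group first, then use HAVING for the count condition

Corrected query:
SELECT kind FROM sensors GROUP BY kind HAVING COUNT(*) > 1

Result:
kind    
--------
co2     
pressure
sound   
temp    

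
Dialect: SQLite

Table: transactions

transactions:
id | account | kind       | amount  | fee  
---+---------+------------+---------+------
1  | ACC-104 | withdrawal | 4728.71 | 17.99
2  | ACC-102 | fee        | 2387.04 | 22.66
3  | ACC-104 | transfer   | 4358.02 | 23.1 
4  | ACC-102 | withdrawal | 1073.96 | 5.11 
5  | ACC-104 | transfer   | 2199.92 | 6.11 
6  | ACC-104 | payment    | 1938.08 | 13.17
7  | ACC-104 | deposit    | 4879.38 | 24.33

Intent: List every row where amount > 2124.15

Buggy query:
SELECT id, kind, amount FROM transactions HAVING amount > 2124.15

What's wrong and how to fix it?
Bug: This is a non-aggregate query (no GROUP BY, no aggregates), so in SQLite the HAVING clause is invalid here; a row-level condition belongs in WHERE

Fix: Use WHERE for row-level filtering

Corrected query:
SELECT id, kind, amount FROM transactions WHERE amount > 2124.15

Result:
id | kind       | amount 
---+------------+--------
1  | withdrawal | 4728.71
2  | fee        | 2387.04
3  | transfer   | 4358.02
5  | transfer   | 2199.92
7  | deposit    | 4879.38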